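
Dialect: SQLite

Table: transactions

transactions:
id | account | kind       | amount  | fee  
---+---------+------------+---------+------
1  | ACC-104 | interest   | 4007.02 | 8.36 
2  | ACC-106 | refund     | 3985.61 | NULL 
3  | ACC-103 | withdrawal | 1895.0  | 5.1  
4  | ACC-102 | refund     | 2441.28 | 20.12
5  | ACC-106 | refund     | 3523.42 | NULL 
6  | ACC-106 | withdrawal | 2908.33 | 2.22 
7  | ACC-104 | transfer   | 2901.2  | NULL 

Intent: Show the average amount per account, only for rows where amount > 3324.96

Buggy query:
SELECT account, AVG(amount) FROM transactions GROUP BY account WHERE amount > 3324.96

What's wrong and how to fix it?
Bug: Row-level WHERE must come before GROUP BY in the clause order

Fix: Move the WHERE clause before GROUP BY

Corrected query:
SELECT account, AVG(amount) FROM transactions WHERE amount > 3324.96 GROUP BY account

Result:
account | AVG(amount)
--------+------------
ACC-104 | 4007.02    
ACC-106 | 3754.515   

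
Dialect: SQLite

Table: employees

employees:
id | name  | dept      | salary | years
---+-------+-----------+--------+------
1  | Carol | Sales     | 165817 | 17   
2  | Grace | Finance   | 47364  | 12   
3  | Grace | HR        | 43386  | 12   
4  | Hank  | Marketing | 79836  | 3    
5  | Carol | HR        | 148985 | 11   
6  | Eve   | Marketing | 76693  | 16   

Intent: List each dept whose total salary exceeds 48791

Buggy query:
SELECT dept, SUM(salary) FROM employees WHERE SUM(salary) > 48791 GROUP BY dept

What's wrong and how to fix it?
Bug: Aggregate functions cannot appear in a WHERE clause

Fix: Move the aggregate condition to a HAVING clause

Corrected query:
SELECT dept, SUM(salary) FROM employees GROUP BY dept HAVING SUM(salary) > 48791

Result:
dept      | SUM(salary)
----------+------------
HR        | 192371     
Marketing | 156529     
Sales     | 165817     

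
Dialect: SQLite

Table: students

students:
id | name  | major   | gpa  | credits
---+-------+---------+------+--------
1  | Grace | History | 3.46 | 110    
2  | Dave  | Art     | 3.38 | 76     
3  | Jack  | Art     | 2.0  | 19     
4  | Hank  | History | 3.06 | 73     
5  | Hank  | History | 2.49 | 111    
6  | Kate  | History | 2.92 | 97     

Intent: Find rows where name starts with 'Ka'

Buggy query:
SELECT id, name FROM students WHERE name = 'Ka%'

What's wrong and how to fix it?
Bug: '=' compares the literal string including the % character; pattern matching needs LIKE

Fix: Replace '=' with LIKE so 'Ka%' is treated as a pattern

Corrected query:
SELECT id, name FROM students WHERE name LIKE 'Ka%'

Result:
id | name
---+-----
6  | Kate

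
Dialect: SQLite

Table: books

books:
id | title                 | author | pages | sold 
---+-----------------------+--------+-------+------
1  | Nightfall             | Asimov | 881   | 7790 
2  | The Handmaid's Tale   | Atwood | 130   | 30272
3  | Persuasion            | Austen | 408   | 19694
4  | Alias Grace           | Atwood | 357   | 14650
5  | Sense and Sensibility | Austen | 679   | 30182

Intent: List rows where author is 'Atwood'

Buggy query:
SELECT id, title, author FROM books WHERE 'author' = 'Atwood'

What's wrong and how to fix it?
Bug: 'author' in single quotes is a string literal, not the column; the comparison is literal-vs-literal and never true

Fix: Reference the column as author without single quotes

Corrected query:
SELECT id, title, author FROM books WHERE author = 'Atwood'

Result:
id | title               | author
---+---------------------+-------
2  | The Handmaid's Tale | Atwood
4  | Alias Grace         | Atwood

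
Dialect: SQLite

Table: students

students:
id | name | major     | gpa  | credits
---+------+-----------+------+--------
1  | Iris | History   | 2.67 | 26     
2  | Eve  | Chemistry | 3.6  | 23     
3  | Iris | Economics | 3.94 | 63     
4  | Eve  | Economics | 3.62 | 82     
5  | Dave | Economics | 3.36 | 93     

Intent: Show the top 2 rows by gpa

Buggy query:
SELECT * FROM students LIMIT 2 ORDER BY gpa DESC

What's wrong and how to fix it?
Bug: LIMIT must come after ORDER BY

Fix: Sort with ORDER BY, then apply LIMIT

Corrected query:
SELECT * FROM students ORDER BY gpa DESC LIMIT 2

Result:
id | name | major     | gpa  | credits
---+------+-----------+------+--------
3  | Iris | Economics | 3.94 | 63     
4  | Eve  | Economics | 3.62 | 82     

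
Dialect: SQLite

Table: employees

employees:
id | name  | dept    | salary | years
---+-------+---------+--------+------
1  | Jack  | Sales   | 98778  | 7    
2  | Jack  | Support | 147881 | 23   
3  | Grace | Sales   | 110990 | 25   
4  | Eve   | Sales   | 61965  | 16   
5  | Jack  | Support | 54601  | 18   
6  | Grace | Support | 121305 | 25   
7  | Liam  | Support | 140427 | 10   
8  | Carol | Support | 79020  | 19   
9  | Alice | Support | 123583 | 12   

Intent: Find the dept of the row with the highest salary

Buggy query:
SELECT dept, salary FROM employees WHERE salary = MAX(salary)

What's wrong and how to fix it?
Bug: WHERE is evaluated per row; an aggregate over the whole table isn't defined there

Fix: Wrap MAX in a scalar subquery so WHERE compares against a single value

Corrected query:
SELECT dept, salary FROM employees WHERE salary = (SELECT MAX(salary) FROM employees)

Result:
dept    | salary
--------+-------
Support | 147881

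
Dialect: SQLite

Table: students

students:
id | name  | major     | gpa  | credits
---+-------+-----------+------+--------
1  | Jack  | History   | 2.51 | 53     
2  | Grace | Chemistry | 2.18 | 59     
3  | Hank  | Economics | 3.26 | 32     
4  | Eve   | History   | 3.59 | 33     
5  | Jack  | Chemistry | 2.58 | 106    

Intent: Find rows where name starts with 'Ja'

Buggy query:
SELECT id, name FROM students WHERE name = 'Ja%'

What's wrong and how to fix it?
Bug: Wildcards only work with LIKE; '=' treats '%' as a literal character

Fix: Replace '=' with LIKE so 'Ja%' is treated as a pattern

Corrected query:
SELECT id, name FROM students WHERE name LIKE 'Ja%'

Result:
id | name
---+-----
1  | Jack
5  | Jack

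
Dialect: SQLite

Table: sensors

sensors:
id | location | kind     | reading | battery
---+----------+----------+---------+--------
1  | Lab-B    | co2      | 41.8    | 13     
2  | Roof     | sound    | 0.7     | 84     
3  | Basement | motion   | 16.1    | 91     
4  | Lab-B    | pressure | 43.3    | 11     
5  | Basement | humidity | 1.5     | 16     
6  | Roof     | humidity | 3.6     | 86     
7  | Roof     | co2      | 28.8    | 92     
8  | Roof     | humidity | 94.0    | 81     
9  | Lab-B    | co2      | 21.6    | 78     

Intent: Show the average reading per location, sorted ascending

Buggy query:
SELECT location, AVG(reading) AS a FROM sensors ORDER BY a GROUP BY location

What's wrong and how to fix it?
Bug: ORDER BY appears before GROUP BY; SQL clause order requires GROUP BY first

Fix: Reorder: SELECT … FROM … GROUP BY … ORDER BY …

Corrected query:
SELECT location, AVG(reading) AS a FROM sensors GROUP BY location ORDER BY a

Result:
location | a        
---------+----------
Basement | 8.8      
Roof     | 31.775   
Lab-B    | 35.566667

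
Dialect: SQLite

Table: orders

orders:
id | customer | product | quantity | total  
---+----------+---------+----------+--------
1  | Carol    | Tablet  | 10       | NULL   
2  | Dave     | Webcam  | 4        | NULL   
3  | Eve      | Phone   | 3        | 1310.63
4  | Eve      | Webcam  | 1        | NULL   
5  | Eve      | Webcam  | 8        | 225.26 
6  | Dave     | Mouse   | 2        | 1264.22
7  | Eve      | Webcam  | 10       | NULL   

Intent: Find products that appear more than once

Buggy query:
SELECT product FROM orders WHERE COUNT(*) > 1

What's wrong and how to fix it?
Bug: COUNT(*) is an aggregate and cannot be used in WHERE

Fix: Group first, then use HAVING for the count condition

Corrected query:
SELECT product FROM orders GROUP BY product HAVING COUNT(*) > 1

Result:
product
-------
Webcam 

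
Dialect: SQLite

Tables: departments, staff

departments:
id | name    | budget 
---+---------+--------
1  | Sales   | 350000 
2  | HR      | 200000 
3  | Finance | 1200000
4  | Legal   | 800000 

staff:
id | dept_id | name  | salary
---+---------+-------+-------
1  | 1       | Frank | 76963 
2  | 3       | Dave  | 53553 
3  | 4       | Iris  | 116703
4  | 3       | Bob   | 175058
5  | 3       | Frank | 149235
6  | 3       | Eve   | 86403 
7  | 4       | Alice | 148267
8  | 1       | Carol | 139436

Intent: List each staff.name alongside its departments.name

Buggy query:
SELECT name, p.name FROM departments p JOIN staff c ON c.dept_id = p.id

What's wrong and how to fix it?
Bug: Both tables have a 'name' column; the unqualified reference is ambiguous

Fix: Qualify the column with its table alias (c.name)

Corrected query:
SELECT c.name, p.name FROM departments p JOIN staff c ON c.dept_id = p.id

Result:
name  | name   
------+--------
Frank | Sales  
Dave  | Finance
Iris  | Legal  
Bob   | Finance
Frank | Finance
Eve   | Finance
Alice | Legal  
Carol | Sales  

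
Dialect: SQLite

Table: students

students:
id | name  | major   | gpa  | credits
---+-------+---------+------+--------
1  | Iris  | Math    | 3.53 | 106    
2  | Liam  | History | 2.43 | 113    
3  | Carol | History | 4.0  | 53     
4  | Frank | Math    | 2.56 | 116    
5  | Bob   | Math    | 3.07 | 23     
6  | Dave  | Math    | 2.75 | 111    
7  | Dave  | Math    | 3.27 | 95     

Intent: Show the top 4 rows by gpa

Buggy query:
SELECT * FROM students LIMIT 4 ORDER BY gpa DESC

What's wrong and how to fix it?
Bug: LIMIT must come after ORDER BY

Fix: Swap the clauses: ORDER BY first, then LIMIT

Corrected query:
SELECT * FROM students ORDER BY gpa DESC LIMIT 4

Result:
id | name  | major   | gpa  | credits
---+-------+---------+------+--------
3  | Carol | History | 4    | 53     
1  | Iris  | Math    | 3.53 | 106    
7  | Dave  | Math    | 3.27 | 95     
5  | Bob   | Math    | 3.07 | 23     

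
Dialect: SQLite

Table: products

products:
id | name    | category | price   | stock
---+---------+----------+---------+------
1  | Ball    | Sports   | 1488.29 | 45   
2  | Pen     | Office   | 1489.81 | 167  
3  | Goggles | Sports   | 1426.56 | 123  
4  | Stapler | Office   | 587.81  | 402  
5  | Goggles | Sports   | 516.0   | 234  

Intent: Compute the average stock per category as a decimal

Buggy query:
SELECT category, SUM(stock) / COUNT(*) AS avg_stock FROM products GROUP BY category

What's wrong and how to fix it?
Bug: Both operands are integers, so '/' performs integer division and truncates

Fix: Cast one side to REAL so the division keeps the fractional part

Corrected query:
SELECT category, SUM(stock) * 1.0 / COUNT(*) AS avg_stock FROM products GROUP BY category

Result:
category | avg_stock
---------+----------
Office   | 284.5    
Sports   | 134      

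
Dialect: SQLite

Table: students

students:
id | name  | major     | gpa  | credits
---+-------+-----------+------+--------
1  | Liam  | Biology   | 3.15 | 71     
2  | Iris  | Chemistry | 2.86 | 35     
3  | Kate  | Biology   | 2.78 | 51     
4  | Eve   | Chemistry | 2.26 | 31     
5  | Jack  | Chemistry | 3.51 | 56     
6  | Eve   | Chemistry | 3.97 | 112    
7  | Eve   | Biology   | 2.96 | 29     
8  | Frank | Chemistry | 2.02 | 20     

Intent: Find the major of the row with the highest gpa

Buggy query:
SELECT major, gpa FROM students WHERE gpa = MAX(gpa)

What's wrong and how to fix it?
Bug: MAX(gpa) is an aggregate and cannot be used directly in WHERE

Fix: Use a subquery: WHERE gpa = (SELECT MAX(gpa) FROM students)

Corrected query:
SELECT major, gpa FROM students WHERE gpa = (SELECT MAX(gpa) FROM students)

Result:
major     | gpa 
----------+-----
Chemistry | 3.97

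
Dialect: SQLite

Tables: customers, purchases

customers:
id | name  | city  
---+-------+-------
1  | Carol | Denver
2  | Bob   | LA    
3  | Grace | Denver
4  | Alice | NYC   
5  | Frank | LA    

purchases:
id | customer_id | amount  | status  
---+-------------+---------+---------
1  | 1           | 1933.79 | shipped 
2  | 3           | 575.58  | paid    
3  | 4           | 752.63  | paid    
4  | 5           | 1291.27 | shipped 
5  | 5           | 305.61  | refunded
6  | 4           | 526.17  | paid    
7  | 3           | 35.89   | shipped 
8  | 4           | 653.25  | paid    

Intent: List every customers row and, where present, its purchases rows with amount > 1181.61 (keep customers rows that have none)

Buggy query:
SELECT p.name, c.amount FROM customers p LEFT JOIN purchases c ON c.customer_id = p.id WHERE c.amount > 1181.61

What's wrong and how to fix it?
Bug: A WHERE condition on the right-hand table after LEFT JOIN drops unmatched parents

Fix: Put 'c.amount > 1181.61' in the JOIN's ON clause instead of WHERE

Corrected query:
SELECT p.name, c.amount FROM customers p LEFT JOIN purchases c ON c.customer_id = p.id AND c.amount > 1181.61

Result:
name  | amount 
------+--------
Carol | 1933.79
Bob   | NULL   
Grace | NULL   
Alice | NULL   
Frank | 1291.27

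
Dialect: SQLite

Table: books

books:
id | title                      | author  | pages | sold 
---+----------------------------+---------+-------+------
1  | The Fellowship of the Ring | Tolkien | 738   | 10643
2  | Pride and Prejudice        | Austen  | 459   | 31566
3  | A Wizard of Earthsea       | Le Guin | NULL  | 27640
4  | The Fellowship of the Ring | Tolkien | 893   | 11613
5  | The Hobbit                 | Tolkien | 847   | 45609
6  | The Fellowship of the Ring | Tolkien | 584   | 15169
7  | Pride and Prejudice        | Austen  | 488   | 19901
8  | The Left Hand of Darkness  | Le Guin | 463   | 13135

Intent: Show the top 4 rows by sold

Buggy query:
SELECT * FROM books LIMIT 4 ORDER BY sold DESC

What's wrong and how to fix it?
Bug: LIMIT must come after ORDER BY

Fix: Swap the clauses: ORDER BY first, then LIMIT

Corrected query:
SELECT * FROM books ORDER BY sold DESC LIMIT 4

Result:
id | title                | author  | pages | sold 
---+----------------------+---------+-------+------
5  | The Hobbit           | Tolkien | 847   | 45609
2  | Pride and Prejudice  | Austen  | 459   | 31566
3  | A Wizard of Earthsea | Le Guin | NULL  | 27640
7  | Pride and Prejudice  | Austen  | 488   | 19901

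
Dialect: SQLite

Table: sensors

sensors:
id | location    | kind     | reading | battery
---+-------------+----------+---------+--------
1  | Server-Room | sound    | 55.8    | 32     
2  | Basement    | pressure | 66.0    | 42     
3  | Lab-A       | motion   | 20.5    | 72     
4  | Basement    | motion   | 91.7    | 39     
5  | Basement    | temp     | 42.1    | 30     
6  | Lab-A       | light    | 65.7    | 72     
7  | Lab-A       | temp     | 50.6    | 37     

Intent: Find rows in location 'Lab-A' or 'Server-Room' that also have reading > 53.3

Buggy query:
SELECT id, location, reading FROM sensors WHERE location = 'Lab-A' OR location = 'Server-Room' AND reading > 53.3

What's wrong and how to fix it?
Bug: Without parentheses, AND is evaluated before OR, so the reading filter only applies to the 'Server-Room' branch

Fix: Group the OR with parentheses (or use IN), then AND the threshold

Corrected query:
SELECT id, location, reading FROM sensors WHERE (location = 'Lab-A' OR location = 'Server-Room') AND reading > 53.3

Result:
id | location    | reading
---+-------------+--------
1  | Server-Room | 55.8   
6  | Lab-A       | 65.7   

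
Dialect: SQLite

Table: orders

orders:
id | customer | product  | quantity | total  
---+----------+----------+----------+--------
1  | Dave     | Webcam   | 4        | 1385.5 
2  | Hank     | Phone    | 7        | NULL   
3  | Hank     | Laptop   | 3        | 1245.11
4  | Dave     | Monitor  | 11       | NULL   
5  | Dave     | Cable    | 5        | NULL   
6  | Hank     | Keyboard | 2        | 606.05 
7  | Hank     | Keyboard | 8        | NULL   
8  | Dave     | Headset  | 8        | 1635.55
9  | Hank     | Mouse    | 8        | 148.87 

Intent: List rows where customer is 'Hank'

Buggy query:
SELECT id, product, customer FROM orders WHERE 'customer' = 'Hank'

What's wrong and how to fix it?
Bug: 'customer' in single quotes is a string literal, not the column; the comparison is literal-vs-literal and never true

Fix: Reference the column as customer without single quotes

Corrected query:
SELECT id, product, customer FROM orders WHERE customer = 'Hank'

Result:
id | product  | customer
---+----------+---------
2  | Phone    | Hank    
3  | Laptop   | Hank    
6  | Keyboard | Hank    
7  | Keyboard | Hank    
9  | Mouse    | Hank    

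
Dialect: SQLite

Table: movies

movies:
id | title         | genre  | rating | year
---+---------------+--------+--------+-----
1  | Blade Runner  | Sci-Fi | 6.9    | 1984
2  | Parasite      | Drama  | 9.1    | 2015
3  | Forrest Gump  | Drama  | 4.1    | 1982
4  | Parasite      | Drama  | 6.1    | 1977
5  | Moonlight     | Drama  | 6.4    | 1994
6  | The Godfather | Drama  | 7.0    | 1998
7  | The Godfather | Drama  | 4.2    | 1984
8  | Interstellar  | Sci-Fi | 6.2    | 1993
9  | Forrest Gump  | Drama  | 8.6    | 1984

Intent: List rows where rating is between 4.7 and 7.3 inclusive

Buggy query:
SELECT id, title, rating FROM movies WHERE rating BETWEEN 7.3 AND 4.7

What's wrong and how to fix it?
Bug: BETWEEN expects the lower bound first; with 7.3 AND 4.7 the range is empty

Fix: Swap the bounds so the smaller value comes first

Corrected query:
SELECT id, title, rating FROM movies WHERE rating BETWEEN 4.7 AND 7.3

Result:
id | title         | rating
---+---------------+-------
1  | Blade Runner  | 6.9   
4  | Parasite      | 6.1   
5  | Moonlight     | 6.4   
6  | The Godfather | 7     
8  | Interstellar  | 6.2   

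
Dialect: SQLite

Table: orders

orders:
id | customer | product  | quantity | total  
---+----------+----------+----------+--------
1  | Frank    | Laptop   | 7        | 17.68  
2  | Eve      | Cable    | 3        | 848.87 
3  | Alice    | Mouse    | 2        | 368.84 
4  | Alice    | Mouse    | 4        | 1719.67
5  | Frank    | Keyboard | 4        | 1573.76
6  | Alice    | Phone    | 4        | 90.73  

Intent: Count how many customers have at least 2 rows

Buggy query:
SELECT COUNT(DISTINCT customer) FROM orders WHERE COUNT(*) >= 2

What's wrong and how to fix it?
Bug: COUNT(*) cannot appear in WHERE; the per-group count doesn't exist yet

Fix: Use a subquery that GROUPs and filters with HAVING, then count its rows

Corrected query:
SELECT COUNT(*) FROM (SELECT customer FROM orders GROUP BY customer HAVING COUNT(*) >= 2)

Result:
COUNT(*)
--------
2       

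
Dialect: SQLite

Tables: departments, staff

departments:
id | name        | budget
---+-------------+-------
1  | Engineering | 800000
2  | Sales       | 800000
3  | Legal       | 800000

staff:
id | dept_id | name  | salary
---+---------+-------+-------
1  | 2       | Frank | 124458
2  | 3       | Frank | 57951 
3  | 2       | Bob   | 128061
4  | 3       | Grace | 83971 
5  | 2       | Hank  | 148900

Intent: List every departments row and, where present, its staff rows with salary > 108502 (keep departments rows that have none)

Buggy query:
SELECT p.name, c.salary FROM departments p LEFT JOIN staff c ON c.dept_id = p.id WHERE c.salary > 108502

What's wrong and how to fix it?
Bug: A WHERE condition on the right-hand table after LEFT JOIN drops unmatched parents

Fix: Put 'c.salary > 108502' in the JOIN's ON clause instead of WHERE

Corrected query:
SELECT p.name, c.salary FROM departments p LEFT JOIN staff c ON c.dept_id = p.id AND c.salary > 108502

Result:
name        | salary
------------+-------
Engineering | NULL  
Sales       | 124458
Sales       | 128061
Sales       | 148900
Legal       | NULL  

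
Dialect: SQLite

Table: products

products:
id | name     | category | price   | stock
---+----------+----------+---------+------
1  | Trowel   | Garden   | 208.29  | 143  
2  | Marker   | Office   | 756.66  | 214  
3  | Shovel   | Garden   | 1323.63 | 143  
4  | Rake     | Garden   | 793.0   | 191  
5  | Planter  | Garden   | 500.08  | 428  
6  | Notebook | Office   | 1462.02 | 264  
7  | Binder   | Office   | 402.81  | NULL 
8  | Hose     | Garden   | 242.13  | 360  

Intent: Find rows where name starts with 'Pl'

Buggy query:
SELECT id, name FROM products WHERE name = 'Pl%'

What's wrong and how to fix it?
Bug: '=' compares the literal string including the % character; pattern matching needs LIKE

Fix: Use LIKE for wildcard pattern matching

Corrected query:
SELECT id, name FROM products WHERE name LIKE 'Pl%'

Result:
id | name   
---+--------
5  | Planter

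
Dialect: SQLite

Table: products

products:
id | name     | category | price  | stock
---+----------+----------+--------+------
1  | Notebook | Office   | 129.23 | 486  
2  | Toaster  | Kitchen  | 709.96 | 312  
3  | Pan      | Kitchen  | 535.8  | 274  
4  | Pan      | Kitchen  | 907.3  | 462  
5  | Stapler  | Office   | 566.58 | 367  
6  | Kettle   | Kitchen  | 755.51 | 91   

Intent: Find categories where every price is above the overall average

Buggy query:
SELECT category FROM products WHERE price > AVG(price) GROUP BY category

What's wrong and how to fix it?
Bug: WHERE evaluates per row before aggregation, so AVG() is unavailable

Fix: Use a subquery for AVG and a HAVING MIN(...) filter so the condition holds for every row in the group

Corrected query:
SELECT category FROM products GROUP BY category HAVING MIN(price) > (SELECT AVG(price) FROM products)

Result:
(no rows)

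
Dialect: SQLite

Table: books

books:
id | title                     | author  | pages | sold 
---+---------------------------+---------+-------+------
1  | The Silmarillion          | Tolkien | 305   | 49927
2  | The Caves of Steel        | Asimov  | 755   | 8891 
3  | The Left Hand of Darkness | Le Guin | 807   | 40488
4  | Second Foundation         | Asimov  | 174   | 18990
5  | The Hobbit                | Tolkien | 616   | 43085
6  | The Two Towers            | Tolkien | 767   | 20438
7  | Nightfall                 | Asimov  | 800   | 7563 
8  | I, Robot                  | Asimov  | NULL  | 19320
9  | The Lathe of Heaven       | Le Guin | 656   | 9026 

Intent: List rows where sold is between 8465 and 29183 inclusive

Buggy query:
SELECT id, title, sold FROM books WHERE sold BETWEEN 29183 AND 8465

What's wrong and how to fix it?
Bug: BETWEEN expects the lower bound first; with 29183 AND 8465 the range is empty

Fix: Write BETWEEN 8465 AND 29183

Corrected query:
SELECT id, title, sold FROM books WHERE sold BETWEEN 8465 AND 29183

Result:
id | title               | sold 
---+---------------------+------
2  | The Caves of Steel  | 8891 
4  | Second Foundation   | 18990
6  | The Two Towers      | 20438
8  | I, Robot            | 19320
9  | The Lathe of Heaven | 9026 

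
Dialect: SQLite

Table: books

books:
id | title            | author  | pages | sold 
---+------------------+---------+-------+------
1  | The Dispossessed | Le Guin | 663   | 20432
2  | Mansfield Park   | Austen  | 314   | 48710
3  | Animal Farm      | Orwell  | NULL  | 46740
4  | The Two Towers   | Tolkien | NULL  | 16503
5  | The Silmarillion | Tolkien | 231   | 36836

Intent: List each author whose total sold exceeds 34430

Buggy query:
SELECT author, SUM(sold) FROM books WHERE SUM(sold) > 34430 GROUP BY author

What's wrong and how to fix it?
Bug: SUM(sold) is an aggregate, but WHERE filters rows before aggregation

Fix: Use HAVING (which filters groups after aggregation) instead of WHERE

Corrected query:
SELECT author, SUM(sold) FROM books GROUP BY author HAVING SUM(sold) > 34430

Result:
author  | SUM(sold)
--------+----------
Austen  | 48710    
Orwell  | 46740    
Tolkien | 53339    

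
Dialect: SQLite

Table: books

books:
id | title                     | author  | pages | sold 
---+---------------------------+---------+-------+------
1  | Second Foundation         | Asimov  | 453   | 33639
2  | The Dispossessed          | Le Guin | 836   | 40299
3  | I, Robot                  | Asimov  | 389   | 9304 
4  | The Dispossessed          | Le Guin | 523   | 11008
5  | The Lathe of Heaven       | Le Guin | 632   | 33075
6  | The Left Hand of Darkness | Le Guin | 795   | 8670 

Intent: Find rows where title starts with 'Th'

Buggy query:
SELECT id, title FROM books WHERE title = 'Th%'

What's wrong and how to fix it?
Bug: Wildcards only work with LIKE; '=' treats '%' as a literal character

Fix: Replace '=' with LIKE so 'Th%' is treated as a pattern

Corrected query:
SELECT id, title FROM books WHERE title LIKE 'Th%'

Result:
id | title                    
---+--------------------------
2  | The Dispossessed         
4  | The Dispossessed         
5  | The Lathe of Heaven      
6  | The Left Hand of Darkness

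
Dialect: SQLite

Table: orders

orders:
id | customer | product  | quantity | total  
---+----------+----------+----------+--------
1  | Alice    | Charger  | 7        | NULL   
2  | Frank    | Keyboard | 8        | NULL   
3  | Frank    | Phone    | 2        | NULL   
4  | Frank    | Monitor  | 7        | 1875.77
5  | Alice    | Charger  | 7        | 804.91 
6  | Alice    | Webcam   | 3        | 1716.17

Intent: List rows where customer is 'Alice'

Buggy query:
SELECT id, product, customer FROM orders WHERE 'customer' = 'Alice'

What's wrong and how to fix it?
Bug: Single quotes denote string literals in SQL; the column name is being compared as a constant string

Fix: Remove the quotes around the column name (or use double quotes for an identifier)

Corrected query:
SELECT id, product, customer FROM orders WHERE customer = 'Alice'

Result:
id | product | customer
---+---------+---------
1  | Charger | Alice   
5  | Charger | Alice   
6  | Webcam  | Alice   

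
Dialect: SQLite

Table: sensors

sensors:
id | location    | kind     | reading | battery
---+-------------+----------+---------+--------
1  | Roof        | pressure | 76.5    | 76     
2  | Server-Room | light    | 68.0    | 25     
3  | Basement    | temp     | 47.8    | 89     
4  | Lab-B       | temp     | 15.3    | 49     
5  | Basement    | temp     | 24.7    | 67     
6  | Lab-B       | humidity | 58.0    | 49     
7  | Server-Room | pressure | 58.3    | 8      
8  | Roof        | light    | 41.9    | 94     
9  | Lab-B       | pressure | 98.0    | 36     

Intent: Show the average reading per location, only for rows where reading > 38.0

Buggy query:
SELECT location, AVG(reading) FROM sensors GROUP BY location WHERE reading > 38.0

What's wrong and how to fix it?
Bug: Row-level WHERE must come before GROUP BY in the clause order

Fix: Place WHERE between FROM and GROUP BY

Corrected query:
SELECT location, AVG(reading) FROM sensors WHERE reading > 38.0 GROUP BY location

Result:
location    | AVG(reading)
------------+-------------
Basement    | 47.8        
Lab-B       | 78          
Roof        | 59.2        
Server-Room | 63.15       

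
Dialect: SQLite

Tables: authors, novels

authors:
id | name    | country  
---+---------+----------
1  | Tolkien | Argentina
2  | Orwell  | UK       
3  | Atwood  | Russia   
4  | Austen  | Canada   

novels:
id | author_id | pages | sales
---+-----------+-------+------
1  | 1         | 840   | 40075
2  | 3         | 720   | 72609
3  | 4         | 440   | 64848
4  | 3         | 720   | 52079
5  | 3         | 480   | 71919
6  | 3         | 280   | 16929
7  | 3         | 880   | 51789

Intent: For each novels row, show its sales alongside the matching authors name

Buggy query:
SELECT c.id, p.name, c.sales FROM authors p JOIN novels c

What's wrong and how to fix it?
Bug: Missing join condition: each novels row is matched to all authors rows instead of just its own

Fix: Specify the join condition linking the foreign key to the parent id

Corrected query:
SELECT c.id, p.name, c.sales FROM authors p JOIN novels c ON c.author_id = p.id

Result:
id | name    | sales
---+---------+------
1  | Tolkien | 40075
2  | Atwood  | 72609
3  | Austen  | 64848
4  | Atwood  | 52079
5  | Atwood  | 71919
6  | Atwood  | 16929
7  | Atwood  | 51789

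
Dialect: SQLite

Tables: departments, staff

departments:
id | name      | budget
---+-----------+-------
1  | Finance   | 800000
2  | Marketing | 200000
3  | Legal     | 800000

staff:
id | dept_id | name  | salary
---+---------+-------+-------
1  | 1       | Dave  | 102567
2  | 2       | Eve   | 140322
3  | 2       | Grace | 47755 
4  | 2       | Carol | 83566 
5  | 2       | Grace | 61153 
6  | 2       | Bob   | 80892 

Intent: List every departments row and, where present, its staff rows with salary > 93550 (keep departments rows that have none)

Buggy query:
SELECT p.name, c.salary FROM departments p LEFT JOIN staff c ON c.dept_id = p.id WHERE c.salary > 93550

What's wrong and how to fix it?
Bug: Filtering c.salary in WHERE discards the NULL rows produced by LEFT JOIN, turning it into an inner join

Fix: Move the right-table condition into the ON clause so unmatched parents are kept

Corrected query:
SELECT p.name, c.salary FROM departments p LEFT JOIN staff c ON c.dept_id = p.id AND c.salary > 93550

Result:
name      | salary
----------+-------
Finance   | 102567
Marketing | 140322
Legal     | NULL  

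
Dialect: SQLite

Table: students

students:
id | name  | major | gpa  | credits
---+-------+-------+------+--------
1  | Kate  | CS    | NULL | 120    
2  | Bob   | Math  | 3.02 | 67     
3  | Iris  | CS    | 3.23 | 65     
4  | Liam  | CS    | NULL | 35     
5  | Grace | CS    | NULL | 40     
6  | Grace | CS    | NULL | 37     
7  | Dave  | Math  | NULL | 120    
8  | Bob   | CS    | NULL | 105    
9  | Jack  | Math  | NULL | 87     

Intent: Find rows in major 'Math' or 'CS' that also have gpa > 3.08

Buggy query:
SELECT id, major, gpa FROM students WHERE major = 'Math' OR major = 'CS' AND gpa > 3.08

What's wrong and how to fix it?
Bug: Without parentheses, AND is evaluated before OR, so the gpa filter only applies to the 'CS' branch

Fix: Add parentheses around the OR so the AND applies to both alternatives

Corrected query:
SELECT id, major, gpa FROM students WHERE (major = 'Math' OR major = 'CS') AND gpa > 3.08

Result:
id | major | gpa 
---+-------+-----
3  | CS    | 3.23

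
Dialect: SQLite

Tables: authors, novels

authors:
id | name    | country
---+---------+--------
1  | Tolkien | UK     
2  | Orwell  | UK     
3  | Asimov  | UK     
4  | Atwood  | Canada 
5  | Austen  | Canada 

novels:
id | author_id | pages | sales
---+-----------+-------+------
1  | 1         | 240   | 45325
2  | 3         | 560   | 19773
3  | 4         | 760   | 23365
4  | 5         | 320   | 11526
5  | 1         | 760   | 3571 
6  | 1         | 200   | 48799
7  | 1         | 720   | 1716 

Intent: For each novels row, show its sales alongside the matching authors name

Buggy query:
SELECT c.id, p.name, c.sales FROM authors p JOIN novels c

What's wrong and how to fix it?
Bug: JOIN with no ON clause produces a cartesian product; every novels row pairs with every authors row

Fix: Specify the join condition linking the foreign key to the parent id

Corrected query:
SELECT c.id, p.name, c.sales FROM authors p JOIN novels c ON c.author_id = p.id

Result:
id | name    | sales
---+---------+------
1  | Tolkien | 45325
2  | Asimov  | 19773
3  | Atwood  | 23365
4  | Austen  | 11526
5  | Tolkien | 3571 
6  | Tolkien | 48799
7  | Tolkien | 1716 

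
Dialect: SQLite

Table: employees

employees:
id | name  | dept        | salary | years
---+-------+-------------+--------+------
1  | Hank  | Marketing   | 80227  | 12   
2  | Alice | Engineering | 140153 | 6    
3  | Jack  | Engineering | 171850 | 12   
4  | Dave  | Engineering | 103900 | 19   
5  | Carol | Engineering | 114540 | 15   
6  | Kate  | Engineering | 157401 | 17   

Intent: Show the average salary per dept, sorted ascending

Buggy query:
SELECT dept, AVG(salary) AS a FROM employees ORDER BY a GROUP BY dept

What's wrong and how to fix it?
Bug: GROUP BY must precede ORDER BY

Fix: Reorder: SELECT … FROM … GROUP BY … ORDER BY …

Corrected query:
SELECT dept, AVG(salary) AS a FROM employees GROUP BY dept ORDER BY a

Result:
dept        | a       
------------+---------
Marketing   | 80227   
Engineering | 137568.8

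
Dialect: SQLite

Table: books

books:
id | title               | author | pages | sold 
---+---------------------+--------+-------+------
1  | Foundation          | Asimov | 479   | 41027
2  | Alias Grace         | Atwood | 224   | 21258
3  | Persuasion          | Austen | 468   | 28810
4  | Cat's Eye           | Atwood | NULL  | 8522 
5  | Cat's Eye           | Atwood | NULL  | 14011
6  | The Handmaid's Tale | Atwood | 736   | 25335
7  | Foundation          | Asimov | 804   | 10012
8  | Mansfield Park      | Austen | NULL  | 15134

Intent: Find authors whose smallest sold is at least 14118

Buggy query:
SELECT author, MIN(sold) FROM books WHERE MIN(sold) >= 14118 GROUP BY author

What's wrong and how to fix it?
Bug: MIN() in WHERE is a misuse of aggregate

Fix: Use HAVING for the per-group MIN condition

Corrected query:
SELECT author, MIN(sold) FROM books GROUP BY author HAVING MIN(sold) >= 14118

Result:
author | MIN(sold)
-------+----------
Austen | 15134    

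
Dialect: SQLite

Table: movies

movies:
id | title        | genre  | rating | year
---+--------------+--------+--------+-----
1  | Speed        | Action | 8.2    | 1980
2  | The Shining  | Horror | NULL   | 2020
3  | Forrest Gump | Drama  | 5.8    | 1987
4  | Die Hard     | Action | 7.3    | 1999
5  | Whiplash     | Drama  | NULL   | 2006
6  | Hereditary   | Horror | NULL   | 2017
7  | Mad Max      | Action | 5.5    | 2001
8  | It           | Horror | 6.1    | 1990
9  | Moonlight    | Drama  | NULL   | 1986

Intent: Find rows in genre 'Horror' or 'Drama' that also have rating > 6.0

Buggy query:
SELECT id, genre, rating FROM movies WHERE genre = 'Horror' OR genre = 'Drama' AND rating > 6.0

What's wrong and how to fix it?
Bug: Without parentheses, AND is evaluated before OR, so the rating filter only applies to the 'Drama' branch

Fix: Group the OR with parentheses (or use IN), then AND the threshold

Corrected query:
SELECT id, genre, rating FROM movies WHERE (genre = 'Horror' OR genre = 'Drama') AND rating > 6.0

Result:
id | genre  | rating
---+--------+-------
8  | Horror | 6.1   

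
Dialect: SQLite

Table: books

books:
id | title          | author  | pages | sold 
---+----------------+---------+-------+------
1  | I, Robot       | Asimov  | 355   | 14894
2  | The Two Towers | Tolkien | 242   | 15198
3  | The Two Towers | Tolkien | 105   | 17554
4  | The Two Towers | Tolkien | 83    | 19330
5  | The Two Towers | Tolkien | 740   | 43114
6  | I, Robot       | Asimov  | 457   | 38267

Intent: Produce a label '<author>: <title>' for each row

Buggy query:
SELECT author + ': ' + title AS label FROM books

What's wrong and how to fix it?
Bug: SQLite uses || for string concatenation; + coerces text to numbers (yielding 0)

Fix: Use the || operator for string concatenation

Corrected query:
SELECT author || ': ' || title AS label FROM books

Result:
label                  
-----------------------
Asimov: I, Robot       
Tolkien: The Two Towers
Tolkien: The Two Towers
Tolkien: The Two Towers
Tolkien: The Two Towers
Asimov: I, Robot       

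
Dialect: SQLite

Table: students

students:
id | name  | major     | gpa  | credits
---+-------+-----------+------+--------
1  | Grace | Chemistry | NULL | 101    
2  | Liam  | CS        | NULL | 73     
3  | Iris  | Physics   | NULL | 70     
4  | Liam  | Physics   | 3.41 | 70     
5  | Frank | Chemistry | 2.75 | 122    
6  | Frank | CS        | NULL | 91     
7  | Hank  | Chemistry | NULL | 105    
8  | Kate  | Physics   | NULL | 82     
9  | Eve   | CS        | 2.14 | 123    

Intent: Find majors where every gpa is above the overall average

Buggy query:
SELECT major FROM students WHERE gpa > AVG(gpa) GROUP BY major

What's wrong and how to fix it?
Bug: WHERE evaluates per row before aggregation, so AVG() is unavailable

Fix: Use a subquery for AVG and a HAVING MIN(...) filter so the condition holds for every row in the group

Corrected query:
SELECT major FROM students GROUP BY major HAVING MIN(gpa) > (SELECT AVG(gpa) FROM students)

Result:
major  
-------
Physics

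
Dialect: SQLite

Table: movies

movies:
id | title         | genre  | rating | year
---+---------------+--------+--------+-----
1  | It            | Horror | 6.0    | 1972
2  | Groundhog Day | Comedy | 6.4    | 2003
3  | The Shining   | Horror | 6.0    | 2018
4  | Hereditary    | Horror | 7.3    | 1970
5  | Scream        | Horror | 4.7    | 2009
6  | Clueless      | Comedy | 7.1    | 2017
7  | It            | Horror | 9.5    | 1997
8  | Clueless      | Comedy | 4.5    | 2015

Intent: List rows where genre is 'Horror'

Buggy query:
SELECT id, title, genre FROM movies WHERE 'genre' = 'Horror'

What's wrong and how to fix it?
Bug: 'genre' in single quotes is a string literal, not the column; the comparison is literal-vs-literal and never true

Fix: Remove the quotes around the column name (or use double quotes for an identifier)

Corrected query:
SELECT id, title, genre FROM movies WHERE genre = 'Horror'

Result:
id | title       | genre 
---+-------------+-------
1  | It          | Horror
3  | The Shining | Horror
4  | Hereditary  | Horror
5  | Scream      | Horror
7  | It          | Horror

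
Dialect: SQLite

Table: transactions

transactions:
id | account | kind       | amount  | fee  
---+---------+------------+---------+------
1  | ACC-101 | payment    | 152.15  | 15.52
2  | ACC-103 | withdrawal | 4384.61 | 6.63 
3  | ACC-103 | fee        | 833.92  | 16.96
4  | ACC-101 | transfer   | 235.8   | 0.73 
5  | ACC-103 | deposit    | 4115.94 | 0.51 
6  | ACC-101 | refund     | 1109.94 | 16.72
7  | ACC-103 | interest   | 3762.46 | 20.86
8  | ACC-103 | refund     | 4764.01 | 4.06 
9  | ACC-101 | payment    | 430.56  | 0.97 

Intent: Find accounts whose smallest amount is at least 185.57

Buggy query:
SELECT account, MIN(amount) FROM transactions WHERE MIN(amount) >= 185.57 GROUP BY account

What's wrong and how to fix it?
Bug: Aggregates like MIN are computed per group after WHERE runs

Fix: Replace WHERE with HAVING after the GROUP BY

Corrected query:
SELECT account, MIN(amount) FROM transactions GROUP BY account HAVING MIN(amount) >= 185.57

Result:
account | MIN(amount)
--------+------------
ACC-103 | 833.92     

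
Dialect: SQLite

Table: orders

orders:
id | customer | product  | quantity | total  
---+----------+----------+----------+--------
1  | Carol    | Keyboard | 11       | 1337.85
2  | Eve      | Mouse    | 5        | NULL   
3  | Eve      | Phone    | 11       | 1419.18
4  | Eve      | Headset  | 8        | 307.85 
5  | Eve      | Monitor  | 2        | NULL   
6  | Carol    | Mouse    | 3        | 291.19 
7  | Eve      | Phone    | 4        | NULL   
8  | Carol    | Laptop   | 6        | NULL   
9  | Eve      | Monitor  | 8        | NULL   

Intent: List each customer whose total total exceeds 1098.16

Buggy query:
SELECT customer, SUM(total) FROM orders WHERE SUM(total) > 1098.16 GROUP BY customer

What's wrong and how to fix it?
Bug: SUM(total) is an aggregate, but WHERE filters rows before aggregation

Fix: Use HAVING (which filters groups after aggregation) instead of WHERE

Corrected query:
SELECT customer, SUM(total) FROM orders GROUP BY customer HAVING SUM(total) > 1098.16

Result:
customer | SUM(total)
---------+-----------
Carol    | 1629.04   
Eve      | 1727.03   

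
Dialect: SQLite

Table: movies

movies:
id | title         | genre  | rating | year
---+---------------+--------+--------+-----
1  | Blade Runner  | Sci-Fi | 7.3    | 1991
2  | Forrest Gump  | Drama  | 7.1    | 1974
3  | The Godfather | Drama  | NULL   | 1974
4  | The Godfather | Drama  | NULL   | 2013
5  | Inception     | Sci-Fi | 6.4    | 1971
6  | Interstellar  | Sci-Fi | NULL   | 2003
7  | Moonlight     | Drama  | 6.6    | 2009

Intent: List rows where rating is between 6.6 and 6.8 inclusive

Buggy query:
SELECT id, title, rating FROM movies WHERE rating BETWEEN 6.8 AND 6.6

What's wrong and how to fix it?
Bug: The bounds are reversed; BETWEEN a AND b requires a <= b to match anything

Fix: Write BETWEEN 6.6 AND 6.8

Corrected query:
SELECT id, title, rating FROM movies WHERE rating BETWEEN 6.6 AND 6.8

Result:
id | title     | rating
---+-----------+-------
7  | Moonlight | 6.6   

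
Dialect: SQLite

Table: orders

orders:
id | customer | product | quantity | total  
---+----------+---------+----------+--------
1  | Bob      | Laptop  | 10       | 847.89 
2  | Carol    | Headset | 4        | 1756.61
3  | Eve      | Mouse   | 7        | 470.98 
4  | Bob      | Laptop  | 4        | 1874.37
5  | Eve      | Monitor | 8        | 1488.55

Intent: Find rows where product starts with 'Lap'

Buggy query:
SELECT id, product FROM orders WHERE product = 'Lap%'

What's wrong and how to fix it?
Bug: '=' compares the literal string including the % character; pattern matching needs LIKE

Fix: Replace '=' with LIKE so 'Lap%' is treated as a pattern

Corrected query:
SELECT id, product FROM orders WHERE product LIKE 'Lap%'

Result:
id | product
---+--------
1  | Laptop 
4  | Laptop 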